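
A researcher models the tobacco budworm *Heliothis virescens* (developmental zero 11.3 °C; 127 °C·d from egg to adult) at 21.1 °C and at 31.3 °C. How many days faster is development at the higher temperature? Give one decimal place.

At 21.1 °C: 127 / (21.1 − 11.3) = 127 / 9.8 = 12.959 d.
At 31.3 °C: 127 / (31.3 − 11.3) = 127 / 20.0 = 6.350 d.
Difference = |12.959 − 6.350| = 6.609 ≈ 6.6 days.

6.6 days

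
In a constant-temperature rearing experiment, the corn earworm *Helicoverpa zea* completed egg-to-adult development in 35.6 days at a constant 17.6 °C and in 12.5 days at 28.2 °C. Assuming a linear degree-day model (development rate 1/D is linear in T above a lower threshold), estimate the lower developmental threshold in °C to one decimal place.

Under the model K = D·(T − T_b), so D₁·(T₁ − T_b) = D₂·(T₂ − T_b).
35.6·(17.6 − T_b) = 12.5·(28.2 − T_b)
T_b = (35.6·17.6 − 12.5·28.2) / (35.6 − 12.5) = 274.06 / 23.1 = 11.864 °C ≈ 11.9 °C.

11.9 °C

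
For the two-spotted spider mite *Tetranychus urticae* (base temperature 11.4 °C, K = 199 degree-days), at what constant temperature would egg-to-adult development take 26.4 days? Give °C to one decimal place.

Required daily accumulation = 199 / 26.4 = 7.538 DD/day.
T = T_base + 7.538 = 11.4 + 7.538 = 18.938 ≈ 18.9 °C.

18.9 °C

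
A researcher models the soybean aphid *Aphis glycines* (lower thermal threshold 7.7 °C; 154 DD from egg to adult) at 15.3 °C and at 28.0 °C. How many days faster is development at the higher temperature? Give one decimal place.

12.7 days

At 15.3 °C: 154 / (15.3 − 7.7) = 154 / 7.6 = 20.263 d.
At 28.0 °C: 154 / (28.0 − 7.7) = 154 / 20.3 = 7.586 d.
Difference = |20.263 − 7.586| = 12.677 ≈ 12.7 days.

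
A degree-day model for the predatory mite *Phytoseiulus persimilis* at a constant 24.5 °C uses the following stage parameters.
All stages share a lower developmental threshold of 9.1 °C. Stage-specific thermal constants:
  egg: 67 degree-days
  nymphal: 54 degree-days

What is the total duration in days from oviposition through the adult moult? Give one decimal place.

7.9 days

Daily accumulation at 24.5 °C = 24.5 − 9.1 = 15.4 DD/day.
Total K = 67 + 54 = 121 DD.
Total duration = 121 / 15.4 = 7.857 ≈ 7.9 days.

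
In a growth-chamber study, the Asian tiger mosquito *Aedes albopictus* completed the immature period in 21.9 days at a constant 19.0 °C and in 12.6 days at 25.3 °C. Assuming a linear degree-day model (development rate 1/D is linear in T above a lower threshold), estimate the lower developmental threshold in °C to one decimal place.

Equal thermal constants: D₁(T₁ − T_b) = D₂(T₂ − T_b).
21.9·(19.0 − T_b) = 12.6·(25.3 − T_b)
T_b = (21.9·19.0 − 12.6·25.3) / (21.9 − 12.6) = 97.32 / 9.3 = 10.465 °C ≈ 10.5 °C.

10.5 °C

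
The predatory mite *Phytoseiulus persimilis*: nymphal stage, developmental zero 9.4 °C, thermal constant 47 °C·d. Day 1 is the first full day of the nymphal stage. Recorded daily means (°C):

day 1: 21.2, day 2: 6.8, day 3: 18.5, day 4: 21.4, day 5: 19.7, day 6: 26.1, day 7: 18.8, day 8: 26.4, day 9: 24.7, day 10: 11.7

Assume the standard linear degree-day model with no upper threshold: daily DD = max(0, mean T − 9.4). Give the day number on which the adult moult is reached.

Daily DD above 9.4 °C: 11.8, 0.0, 9.1, 12.0, 10.3, 16.7, 9.4, 17.0, 15.3, 2.3.
Cumulative: 11.8, 11.8, 20.9, 32.9, 43.2, 59.9, 69.3, 86.3, 101.6, 103.9.
The total first reaches 47 DD on day 6.

day 6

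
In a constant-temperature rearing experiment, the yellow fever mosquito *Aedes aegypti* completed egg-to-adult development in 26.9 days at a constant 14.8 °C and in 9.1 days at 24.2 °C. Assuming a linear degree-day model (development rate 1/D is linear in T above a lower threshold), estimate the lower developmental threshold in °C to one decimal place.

10.0 °C

Under the model K = D·(T − T_b), so D₁·(T₁ − T_b) = D₂·(T₂ − T_b).
26.9·(14.8 − T_b) = 9.1·(24.2 − T_b)
T_b = (26.9·14.8 − 9.1·24.2) / (26.9 − 9.1) = 177.90 / 17.8 = 9.994 °C ≈ 10.0 °C.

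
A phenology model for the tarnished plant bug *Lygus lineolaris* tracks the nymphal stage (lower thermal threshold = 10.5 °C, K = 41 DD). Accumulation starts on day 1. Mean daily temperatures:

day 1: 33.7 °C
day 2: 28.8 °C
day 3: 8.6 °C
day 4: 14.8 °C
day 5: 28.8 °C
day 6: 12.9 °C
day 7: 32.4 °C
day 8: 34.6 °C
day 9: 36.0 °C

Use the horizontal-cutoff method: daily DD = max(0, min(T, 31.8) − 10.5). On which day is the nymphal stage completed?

day 4

Daily DD above 10.5 °C (capped at 21.3): 21.3, 18.3, 0.0, 4.3, 18.3, 2.4, 21.3, 21.3, 21.3.
Cumulative: 21.3, 39.6, 39.6, 43.9, 62.2, 64.6, 85.9, 107.2, 128.5.
The total first reaches 41 DD on day 4.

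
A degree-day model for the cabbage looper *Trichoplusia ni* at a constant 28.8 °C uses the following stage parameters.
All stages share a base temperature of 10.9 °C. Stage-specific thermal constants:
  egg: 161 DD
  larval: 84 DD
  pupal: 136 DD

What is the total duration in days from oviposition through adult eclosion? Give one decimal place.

Daily accumulation at 28.8 °C = 28.8 − 10.9 = 17.9 DD/day.
Total K = 161 + 84 + 136 = 381 DD.
Total duration = 381 / 17.9 = 21.285 ≈ 21.3 days.

21.3 days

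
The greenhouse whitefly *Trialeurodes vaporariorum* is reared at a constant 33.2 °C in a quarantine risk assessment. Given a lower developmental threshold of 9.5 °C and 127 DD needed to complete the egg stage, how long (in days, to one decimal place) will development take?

5.4 days

Daily accumulation = 33.2 − 9.5 = 23.7 DD/day.
Duration = 127 / 23.7 = 5.359 ≈ 5.4 days.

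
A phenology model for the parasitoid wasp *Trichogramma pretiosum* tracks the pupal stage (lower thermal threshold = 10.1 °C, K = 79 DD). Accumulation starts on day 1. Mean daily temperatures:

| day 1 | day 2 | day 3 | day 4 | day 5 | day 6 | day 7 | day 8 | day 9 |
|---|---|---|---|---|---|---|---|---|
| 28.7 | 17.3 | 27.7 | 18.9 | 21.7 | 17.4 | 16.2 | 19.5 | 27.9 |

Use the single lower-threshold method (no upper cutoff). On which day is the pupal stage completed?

Daily DD above 10.1 °C: 18.6, 7.2, 17.6, 8.8, 11.6, 7.3, 6.1, 9.4, 17.8.
Cumulative: 18.6, 25.8, 43.4, 52.2, 63.8, 71.1, 77.2, 86.6, 104.4.
The total first reaches 79 DD on day 8.

day 8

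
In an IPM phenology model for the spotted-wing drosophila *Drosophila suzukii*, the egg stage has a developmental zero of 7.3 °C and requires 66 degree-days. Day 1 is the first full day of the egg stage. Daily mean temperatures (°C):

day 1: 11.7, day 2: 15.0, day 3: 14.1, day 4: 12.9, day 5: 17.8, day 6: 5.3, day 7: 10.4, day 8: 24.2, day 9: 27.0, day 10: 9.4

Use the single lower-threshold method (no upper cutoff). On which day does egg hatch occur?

Daily DD above 7.3 °C: 4.4, 7.7, 6.8, 5.6, 10.5, 0.0, 3.1, 16.9, 19.7, 2.1.
Cumulative: 4.4, 12.1, 18.9, 24.5, 35.0, 35.0, 38.1, 55.0, 74.7, 76.8.
The total first reaches 66 DD on day 9.

day 9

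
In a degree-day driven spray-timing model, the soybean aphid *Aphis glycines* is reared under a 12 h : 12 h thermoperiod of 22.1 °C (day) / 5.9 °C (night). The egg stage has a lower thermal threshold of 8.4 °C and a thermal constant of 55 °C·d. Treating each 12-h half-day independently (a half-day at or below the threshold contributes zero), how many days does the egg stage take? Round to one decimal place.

Day half: max(0, 22.1 − 8.4) × 0.5 = 13.7 × 0.5 = 6.85 DD.
Night half: max(0, 5.9 − 8.4) × 0.5 = 0.0 × 0.5 = 0.00 DD.
Per 24 h: 6.85 DD/day.
Duration = 55 / 6.85 = 8.029 ≈ 8.0 days.

8.0 days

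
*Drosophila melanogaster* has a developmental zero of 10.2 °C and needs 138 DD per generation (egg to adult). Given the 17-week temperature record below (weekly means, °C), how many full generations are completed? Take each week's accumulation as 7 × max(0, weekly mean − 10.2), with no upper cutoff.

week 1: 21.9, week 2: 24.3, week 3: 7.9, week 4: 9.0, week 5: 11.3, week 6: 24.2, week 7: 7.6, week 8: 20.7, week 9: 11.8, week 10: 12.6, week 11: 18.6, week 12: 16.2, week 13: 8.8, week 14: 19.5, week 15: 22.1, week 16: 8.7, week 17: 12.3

Weekly DD (7 × max(0, T̄ − 10.2)): 81.9, 98.7, 0.0, 0.0, 7.7, 98.0, 0.0, 73.5, 11.2, 16.8, 58.8, 42.0, 0.0, 65.1, 83.3, 0.0, 14.7.
Season total = 651.7 DD.
Complete generations = ⌊651.7 / 138⌋ = 4.

4 generations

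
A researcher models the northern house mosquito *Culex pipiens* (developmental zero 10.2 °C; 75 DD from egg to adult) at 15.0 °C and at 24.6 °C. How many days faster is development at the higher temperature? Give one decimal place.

10.4 days

At 15.0 °C: 75 / (15.0 − 10.2) = 75 / 4.8 = 15.625 d.
At 24.6 °C: 75 / (24.6 − 10.2) = 75 / 14.4 = 5.208 d.
Difference = |15.625 − 5.208| = 10.417 ≈ 10.4 days.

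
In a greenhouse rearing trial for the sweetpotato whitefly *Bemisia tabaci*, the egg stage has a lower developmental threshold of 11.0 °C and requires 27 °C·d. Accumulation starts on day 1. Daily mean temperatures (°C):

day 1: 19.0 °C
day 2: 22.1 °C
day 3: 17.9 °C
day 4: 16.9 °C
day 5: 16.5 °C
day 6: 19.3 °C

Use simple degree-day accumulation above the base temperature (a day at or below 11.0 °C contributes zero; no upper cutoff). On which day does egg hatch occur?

day 4

Daily DD above 11.0 °C: 8.0, 11.1, 6.9, 5.9, 5.5, 8.3.
Cumulative: 8.0, 19.1, 26.0, 31.9, 37.4, 45.7.
The total first reaches 27 DD on day 4.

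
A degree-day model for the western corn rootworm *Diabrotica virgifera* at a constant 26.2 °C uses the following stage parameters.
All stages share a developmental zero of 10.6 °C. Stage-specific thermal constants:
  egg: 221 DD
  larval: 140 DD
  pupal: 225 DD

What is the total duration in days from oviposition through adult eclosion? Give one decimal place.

Daily accumulation at 26.2 °C = 26.2 − 10.6 = 15.6 DD/day.
Total K = 221 + 140 + 225 = 586 DD.
Total duration = 586 / 15.6 = 37.564 ≈ 37.6 days.

37.6 days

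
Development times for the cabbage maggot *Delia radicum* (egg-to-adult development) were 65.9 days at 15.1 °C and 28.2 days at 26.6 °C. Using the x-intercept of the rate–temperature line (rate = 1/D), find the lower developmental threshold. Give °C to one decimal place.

Equal thermal constants: D₁(T₁ − T_b) = D₂(T₂ − T_b).
65.9·(15.1 − T_b) = 28.2·(26.6 − T_b)
T_b = (65.9·15.1 − 28.2·26.6) / (65.9 − 28.2) = 244.97 / 37.7 = 6.498 °C ≈ 6.5 °C.

6.5 °C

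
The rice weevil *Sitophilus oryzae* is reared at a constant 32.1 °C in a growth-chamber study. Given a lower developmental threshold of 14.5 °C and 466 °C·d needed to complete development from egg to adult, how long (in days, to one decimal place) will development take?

Daily accumulation = 32.1 − 14.5 = 17.6 DD/day.
Duration = 466 / 17.6 = 26.477 ≈ 26.5 days.

26.5 days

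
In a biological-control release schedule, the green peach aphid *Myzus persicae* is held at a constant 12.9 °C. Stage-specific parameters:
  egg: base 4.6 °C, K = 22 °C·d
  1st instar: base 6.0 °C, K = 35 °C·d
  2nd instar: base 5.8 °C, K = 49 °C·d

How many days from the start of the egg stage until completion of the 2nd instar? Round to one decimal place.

14.6 days

egg: 22 / (12.9 − 4.6) = 22 / 8.3 = 2.651 d.
1st instar: 35 / (12.9 − 6.0) = 35 / 6.9 = 5.072 d.
2nd instar: 49 / (12.9 − 5.8) = 49 / 7.1 = 6.901 d.
Sum = 14.624 ≈ 14.6 days.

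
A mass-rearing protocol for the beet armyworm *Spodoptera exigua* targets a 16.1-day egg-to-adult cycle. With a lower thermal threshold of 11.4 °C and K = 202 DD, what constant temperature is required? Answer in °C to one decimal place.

Required daily accumulation = 202 / 16.1 = 12.547 DD/day.
T = T_base + 12.547 = 11.4 + 12.547 = 23.947 ≈ 23.9 °C.

23.9 °C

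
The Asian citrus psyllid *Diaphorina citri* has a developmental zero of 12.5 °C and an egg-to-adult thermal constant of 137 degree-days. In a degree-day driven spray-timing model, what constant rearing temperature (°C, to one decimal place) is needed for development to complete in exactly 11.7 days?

Required daily accumulation = 137 / 11.7 = 11.709 DD/day.
T = T_base + 11.709 = 12.5 + 11.709 = 24.209 ≈ 24.2 °C.

24.2 °C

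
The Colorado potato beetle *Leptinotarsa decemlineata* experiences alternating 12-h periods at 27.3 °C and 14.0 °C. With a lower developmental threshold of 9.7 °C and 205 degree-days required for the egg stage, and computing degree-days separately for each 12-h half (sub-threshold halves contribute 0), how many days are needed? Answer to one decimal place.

Day half: max(0, 27.3 − 9.7) × 0.5 = 17.6 × 0.5 = 8.80 DD.
Night half: max(0, 14.0 − 9.7) × 0.5 = 4.3 × 0.5 = 2.15 DD.
Per 24 h: 10.95 DD/day.
Duration = 205 / 10.95 = 18.721 ≈ 18.7 days.

18.7 days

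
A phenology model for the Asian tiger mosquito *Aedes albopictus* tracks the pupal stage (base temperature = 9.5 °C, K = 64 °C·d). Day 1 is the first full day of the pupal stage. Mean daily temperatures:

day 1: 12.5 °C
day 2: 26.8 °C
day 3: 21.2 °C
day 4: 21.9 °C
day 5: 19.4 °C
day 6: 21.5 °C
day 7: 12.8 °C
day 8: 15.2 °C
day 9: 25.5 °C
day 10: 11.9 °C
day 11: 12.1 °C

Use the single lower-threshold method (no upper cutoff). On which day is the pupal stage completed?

Daily DD above 9.5 °C: 3.0, 17.3, 11.7, 12.4, 9.9, 12.0, 3.3, 5.7, 16.0, 2.4, 2.6.
Cumulative: 3.0, 20.3, 32.0, 44.4, 54.3, 66.3, 69.6, 75.3, 91.3, 93.7, 96.3.
The total first reaches 64 DD on day 6.

day 6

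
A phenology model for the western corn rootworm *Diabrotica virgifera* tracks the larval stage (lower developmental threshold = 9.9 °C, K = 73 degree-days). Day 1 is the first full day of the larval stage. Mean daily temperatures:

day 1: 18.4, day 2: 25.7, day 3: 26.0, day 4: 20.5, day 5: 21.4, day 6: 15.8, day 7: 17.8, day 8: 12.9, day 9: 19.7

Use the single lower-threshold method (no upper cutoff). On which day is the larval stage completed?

day 7

Daily DD above 9.9 °C: 8.5, 15.8, 16.1, 10.6, 11.5, 5.9, 7.9, 3.0, 9.8.
Cumulative: 8.5, 24.3, 40.4, 51.0, 62.5, 68.4, 76.3, 79.3, 89.1.
The total first reaches 73 DD on day 7.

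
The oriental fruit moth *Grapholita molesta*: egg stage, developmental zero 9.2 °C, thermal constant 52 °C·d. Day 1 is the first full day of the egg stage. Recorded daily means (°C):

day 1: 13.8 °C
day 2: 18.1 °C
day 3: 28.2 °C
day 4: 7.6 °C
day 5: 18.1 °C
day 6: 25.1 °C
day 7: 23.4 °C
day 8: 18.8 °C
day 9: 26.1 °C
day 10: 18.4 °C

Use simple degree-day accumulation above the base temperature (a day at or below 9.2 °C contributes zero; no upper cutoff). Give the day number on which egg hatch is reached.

Daily DD above 9.2 °C: 4.6, 8.9, 19.0, 0.0, 8.9, 15.9, 14.2, 9.6, 16.9, 9.2.
Cumulative: 4.6, 13.5, 32.5, 32.5, 41.4, 57.3, 71.5, 81.1, 98.0, 107.2.
The total first reaches 52 DD on day 6.

day 6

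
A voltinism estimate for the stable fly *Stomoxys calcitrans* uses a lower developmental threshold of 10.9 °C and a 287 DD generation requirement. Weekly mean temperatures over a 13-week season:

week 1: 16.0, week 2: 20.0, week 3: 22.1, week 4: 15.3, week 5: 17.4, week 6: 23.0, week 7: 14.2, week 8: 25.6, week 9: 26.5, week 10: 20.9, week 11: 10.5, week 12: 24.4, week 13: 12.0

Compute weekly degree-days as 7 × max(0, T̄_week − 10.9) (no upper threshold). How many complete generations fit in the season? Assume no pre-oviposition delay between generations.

Weekly DD (7 × max(0, T̄ − 10.9)): 35.7, 63.7, 78.4, 30.8, 45.5, 84.7, 23.1, 102.9, 109.2, 70.0, 0.0, 94.5, 7.7.
Season total = 746.2 DD.
Complete generations = ⌊746.2 / 287⌋ = 2.

2 generations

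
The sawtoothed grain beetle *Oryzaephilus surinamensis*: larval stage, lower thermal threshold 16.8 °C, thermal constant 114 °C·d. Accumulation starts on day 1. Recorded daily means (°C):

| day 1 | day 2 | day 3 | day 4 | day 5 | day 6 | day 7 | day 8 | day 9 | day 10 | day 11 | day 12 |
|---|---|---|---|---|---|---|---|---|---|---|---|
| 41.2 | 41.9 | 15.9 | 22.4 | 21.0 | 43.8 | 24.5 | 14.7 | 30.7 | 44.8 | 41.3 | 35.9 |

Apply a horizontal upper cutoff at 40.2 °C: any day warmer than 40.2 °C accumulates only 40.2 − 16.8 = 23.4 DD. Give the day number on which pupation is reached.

day 10

Daily DD above 16.8 °C (capped at 23.4): 23.4, 23.4, 0.0, 5.6, 4.2, 23.4, 7.7, 0.0, 13.9, 23.4, 23.4, 19.1.
Cumulative: 23.4, 46.8, 46.8, 52.4, 56.6, 80.0, 87.7, 87.7, 101.6, 125.0, 148.4, 167.5.
The total first reaches 114 DD on day 10.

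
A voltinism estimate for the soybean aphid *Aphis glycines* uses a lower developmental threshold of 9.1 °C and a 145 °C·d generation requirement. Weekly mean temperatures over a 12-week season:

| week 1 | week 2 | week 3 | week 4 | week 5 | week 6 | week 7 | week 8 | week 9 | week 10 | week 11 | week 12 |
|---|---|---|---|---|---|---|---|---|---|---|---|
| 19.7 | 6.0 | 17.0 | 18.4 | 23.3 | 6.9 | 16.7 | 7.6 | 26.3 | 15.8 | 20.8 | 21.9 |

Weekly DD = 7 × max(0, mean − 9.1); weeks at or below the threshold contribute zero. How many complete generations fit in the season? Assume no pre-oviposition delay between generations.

4 generations

Weekly DD (7 × max(0, T̄ − 9.1)): 74.2, 0.0, 55.3, 65.1, 99.4, 0.0, 53.2, 0.0, 120.4, 46.9, 81.9, 89.6.
Season total = 686.0 DD.
Complete generations = ⌊686.0 / 145⌋ = 4.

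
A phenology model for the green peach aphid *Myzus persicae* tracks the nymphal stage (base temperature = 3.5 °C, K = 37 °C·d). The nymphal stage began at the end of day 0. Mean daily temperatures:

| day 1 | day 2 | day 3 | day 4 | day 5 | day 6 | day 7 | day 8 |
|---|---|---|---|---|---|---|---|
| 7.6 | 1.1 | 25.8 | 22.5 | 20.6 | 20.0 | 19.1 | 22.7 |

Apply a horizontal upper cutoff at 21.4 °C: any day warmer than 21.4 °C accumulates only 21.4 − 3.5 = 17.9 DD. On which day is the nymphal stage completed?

day 4

Daily DD above 3.5 °C (capped at 17.9): 4.1, 0.0, 17.9, 17.9, 17.1, 16.5, 15.6, 17.9.
Cumulative: 4.1, 4.1, 22.0, 39.9, 57.0, 73.5, 89.1, 107.0.
The total first reaches 37 DD on day 4.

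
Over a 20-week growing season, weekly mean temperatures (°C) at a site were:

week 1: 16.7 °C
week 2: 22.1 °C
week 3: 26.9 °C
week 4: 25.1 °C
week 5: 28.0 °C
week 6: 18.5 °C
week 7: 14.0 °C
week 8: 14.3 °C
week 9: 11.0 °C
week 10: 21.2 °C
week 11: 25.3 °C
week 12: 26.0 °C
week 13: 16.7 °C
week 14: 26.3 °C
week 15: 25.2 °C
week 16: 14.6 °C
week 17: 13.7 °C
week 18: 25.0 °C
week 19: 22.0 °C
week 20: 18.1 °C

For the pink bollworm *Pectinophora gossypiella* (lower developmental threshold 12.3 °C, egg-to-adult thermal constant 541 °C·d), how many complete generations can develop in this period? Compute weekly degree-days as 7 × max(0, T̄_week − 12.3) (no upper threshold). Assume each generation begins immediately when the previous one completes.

2 generations

Weekly DD (7 × max(0, T̄ − 12.3)): 30.8, 68.6, 102.2, 89.6, 109.9, 43.4, 11.9, 14.0, 0.0, 62.3, 91.0, 95.9, 30.8, 98.0, 90.3, 16.1, 9.8, 88.9, 67.9, 40.6.
Season total = 1162.0 DD.
Complete generations = ⌊1162.0 / 541⌋ = 2.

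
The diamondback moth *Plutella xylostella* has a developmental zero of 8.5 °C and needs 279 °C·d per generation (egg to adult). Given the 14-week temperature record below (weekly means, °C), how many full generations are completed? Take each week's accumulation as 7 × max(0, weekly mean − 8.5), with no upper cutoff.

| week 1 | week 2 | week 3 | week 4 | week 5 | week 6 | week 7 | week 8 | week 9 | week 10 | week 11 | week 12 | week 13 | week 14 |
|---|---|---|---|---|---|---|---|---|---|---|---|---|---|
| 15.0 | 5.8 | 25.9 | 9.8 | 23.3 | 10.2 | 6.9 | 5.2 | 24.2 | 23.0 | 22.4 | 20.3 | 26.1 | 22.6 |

Weekly DD (7 × max(0, T̄ − 8.5)): 45.5, 0.0, 121.8, 9.1, 103.6, 11.9, 0.0, 0.0, 109.9, 101.5, 97.3, 82.6, 123.2, 98.7.
Season total = 905.1 DD.
Complete generations = ⌊905.1 / 279⌋ = 3.

3 generations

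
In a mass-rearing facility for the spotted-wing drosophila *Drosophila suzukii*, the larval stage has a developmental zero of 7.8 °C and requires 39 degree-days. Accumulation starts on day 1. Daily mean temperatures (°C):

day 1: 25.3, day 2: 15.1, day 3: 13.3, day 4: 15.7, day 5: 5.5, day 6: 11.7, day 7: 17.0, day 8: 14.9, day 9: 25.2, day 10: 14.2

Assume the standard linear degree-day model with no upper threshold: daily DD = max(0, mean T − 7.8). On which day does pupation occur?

day 6

Daily DD above 7.8 °C: 17.5, 7.3, 5.5, 7.9, 0.0, 3.9, 9.2, 7.1, 17.4, 6.4.
Cumulative: 17.5, 24.8, 30.3, 38.2, 38.2, 42.1, 51.3, 58.4, 75.8, 82.2.
The total first reaches 39 DD on day 6.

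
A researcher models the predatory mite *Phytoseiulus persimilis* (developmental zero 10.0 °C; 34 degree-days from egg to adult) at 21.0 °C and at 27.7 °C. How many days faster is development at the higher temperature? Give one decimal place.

1.2 days

At 21.0 °C: 34 / (21.0 − 10.0) = 34 / 11.0 = 3.091 d.
At 27.7 °C: 34 / (27.7 − 10.0) = 34 / 17.7 = 1.921 d.
Difference = |3.091 − 1.921| = 1.170 ≈ 1.2 days.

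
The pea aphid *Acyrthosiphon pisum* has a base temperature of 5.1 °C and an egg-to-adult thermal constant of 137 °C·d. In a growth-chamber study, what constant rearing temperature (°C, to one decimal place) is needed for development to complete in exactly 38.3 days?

Required daily accumulation = 137 / 38.3 = 3.577 DD/day.
T = T_base + 3.577 = 5.1 + 3.577 = 8.677 ≈ 8.7 °C.

8.7 °C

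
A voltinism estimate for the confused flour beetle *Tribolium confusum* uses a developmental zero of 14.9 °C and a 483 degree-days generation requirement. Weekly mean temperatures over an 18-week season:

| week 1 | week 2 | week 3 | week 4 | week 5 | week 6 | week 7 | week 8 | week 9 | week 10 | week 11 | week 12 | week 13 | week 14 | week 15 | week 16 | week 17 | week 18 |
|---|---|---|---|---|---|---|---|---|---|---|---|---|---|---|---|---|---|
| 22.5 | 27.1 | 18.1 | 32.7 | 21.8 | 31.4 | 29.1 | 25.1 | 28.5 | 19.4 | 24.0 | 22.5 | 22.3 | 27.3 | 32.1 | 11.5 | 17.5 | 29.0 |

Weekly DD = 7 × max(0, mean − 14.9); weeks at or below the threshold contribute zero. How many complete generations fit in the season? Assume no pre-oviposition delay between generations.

Weekly DD (7 × max(0, T̄ − 14.9)): 53.2, 85.4, 22.4, 124.6, 48.3, 115.5, 99.4, 71.4, 95.2, 31.5, 63.7, 53.2, 51.8, 86.8, 120.4, 0.0, 18.2, 98.7.
Season total = 1239.7 DD.
Complete generations = ⌊1239.7 / 483⌋ = 2.

2 generations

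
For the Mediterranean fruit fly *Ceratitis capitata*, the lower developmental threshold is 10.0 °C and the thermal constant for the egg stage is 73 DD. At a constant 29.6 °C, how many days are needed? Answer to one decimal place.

3.7 days

Daily accumulation = 29.6 − 10.0 = 19.6 DD/day.
Duration = 73 / 19.6 = 3.724 ≈ 3.7 days.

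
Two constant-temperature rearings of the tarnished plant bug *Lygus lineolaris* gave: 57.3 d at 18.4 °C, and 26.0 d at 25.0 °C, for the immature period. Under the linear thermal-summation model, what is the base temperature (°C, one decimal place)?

Under the model K = D·(T − T_b), so D₁·(T₁ − T_b) = D₂·(T₂ − T_b).
57.3·(18.4 − T_b) = 26.0·(25.0 − T_b)
T_b = (57.3·18.4 − 26.0·25.0) / (57.3 − 26.0) = 404.32 / 31.3 = 12.918 °C ≈ 12.9 °C.

12.9 °C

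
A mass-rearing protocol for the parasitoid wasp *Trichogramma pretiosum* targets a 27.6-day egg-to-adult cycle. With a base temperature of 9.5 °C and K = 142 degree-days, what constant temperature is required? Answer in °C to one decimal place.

Required daily accumulation = 142 / 27.6 = 5.145 DD/day.
T = T_base + 5.145 = 9.5 + 5.145 = 14.645 ≈ 14.6 °C.

14.6 °C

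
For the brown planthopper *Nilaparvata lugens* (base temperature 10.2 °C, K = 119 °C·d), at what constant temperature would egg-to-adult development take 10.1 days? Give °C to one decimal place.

Required daily accumulation = 119 / 10.1 = 11.782 DD/day.
T = T_base + 11.782 = 10.2 + 11.782 = 21.982 ≈ 22.0 °C.

22.0 °C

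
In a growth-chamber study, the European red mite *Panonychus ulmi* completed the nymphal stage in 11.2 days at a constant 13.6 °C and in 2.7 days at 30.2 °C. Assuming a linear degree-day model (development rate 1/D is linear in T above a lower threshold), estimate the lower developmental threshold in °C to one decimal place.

8.3 °C

Equal thermal constants: D₁(T₁ − T_b) = D₂(T₂ − T_b).
11.2·(13.6 − T_b) = 2.7·(30.2 − T_b)
T_b = (11.2·13.6 − 2.7·30.2) / (11.2 − 2.7) = 70.78 / 8.5 = 8.327 °C ≈ 8.3 °C.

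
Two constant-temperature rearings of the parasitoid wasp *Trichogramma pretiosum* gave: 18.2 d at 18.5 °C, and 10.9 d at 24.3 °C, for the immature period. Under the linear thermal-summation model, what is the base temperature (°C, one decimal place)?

Equal thermal constants: D₁(T₁ − T_b) = D₂(T₂ − T_b).
18.2·(18.5 − T_b) = 10.9·(24.3 − T_b)
T_b = (18.2·18.5 − 10.9·24.3) / (18.2 − 10.9) = 71.83 / 7.3 = 9.840 °C ≈ 9.8 °C.

9.8 °C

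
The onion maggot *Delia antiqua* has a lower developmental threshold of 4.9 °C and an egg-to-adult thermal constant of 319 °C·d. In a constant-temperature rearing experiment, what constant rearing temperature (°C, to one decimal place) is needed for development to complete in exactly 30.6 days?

Required daily accumulation = 319 / 30.6 = 10.425 DD/day.
T = T_base + 10.425 = 4.9 + 10.425 = 15.325 ≈ 15.3 °C.

15.3 °C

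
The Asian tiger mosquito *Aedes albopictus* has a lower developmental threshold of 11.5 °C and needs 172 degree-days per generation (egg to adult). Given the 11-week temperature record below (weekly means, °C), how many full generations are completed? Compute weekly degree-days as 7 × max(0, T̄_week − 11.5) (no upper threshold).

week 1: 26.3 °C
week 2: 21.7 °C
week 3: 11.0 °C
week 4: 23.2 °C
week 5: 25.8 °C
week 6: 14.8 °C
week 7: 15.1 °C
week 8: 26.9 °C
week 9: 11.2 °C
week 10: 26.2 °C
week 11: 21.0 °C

3 generations

Weekly DD (7 × max(0, T̄ − 11.5)): 103.6, 71.4, 0.0, 81.9, 100.1, 23.1, 25.2, 107.8, 0.0, 102.9, 66.5.
Season total = 682.5 DD.
Complete generations = ⌊682.5 / 172⌋ = 3.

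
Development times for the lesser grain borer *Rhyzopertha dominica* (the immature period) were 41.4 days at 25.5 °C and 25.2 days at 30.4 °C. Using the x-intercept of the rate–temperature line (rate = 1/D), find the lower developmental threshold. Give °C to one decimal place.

17.9 °C

Linear rate model ⇒ the product D·(T − T_b) is constant across temperatures.
41.4·(25.5 − T_b) = 25.2·(30.4 − T_b)
T_b = (41.4·25.5 − 25.2·30.4) / (41.4 − 25.2) = 289.62 / 16.2 = 17.878 °C ≈ 17.9 °C.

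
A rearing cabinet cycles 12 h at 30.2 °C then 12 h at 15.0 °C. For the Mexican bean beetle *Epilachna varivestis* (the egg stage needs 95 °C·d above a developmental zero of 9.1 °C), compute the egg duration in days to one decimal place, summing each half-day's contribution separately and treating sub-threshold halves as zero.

7.0 days

Day half: max(0, 30.2 − 9.1) × 0.5 = 21.1 × 0.5 = 10.55 DD.
Night half: max(0, 15.0 − 9.1) × 0.5 = 5.9 × 0.5 = 2.95 DD.
Per 24 h: 13.50 DD/day.
Duration = 95 / 13.50 = 7.037 ≈ 7.0 days.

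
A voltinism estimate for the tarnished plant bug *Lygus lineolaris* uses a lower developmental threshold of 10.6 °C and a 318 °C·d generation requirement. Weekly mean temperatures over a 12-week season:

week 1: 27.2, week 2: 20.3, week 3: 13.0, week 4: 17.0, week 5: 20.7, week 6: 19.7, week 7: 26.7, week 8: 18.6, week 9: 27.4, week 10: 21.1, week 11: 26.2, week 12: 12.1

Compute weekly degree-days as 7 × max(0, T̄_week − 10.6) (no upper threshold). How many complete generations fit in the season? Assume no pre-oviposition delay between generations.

Weekly DD (7 × max(0, T̄ − 10.6)): 116.2, 67.9, 16.8, 44.8, 70.7, 63.7, 112.7, 56.0, 117.6, 73.5, 109.2, 10.5.
Season total = 859.6 DD.
Complete generations = ⌊859.6 / 318⌋ = 2.

2 generations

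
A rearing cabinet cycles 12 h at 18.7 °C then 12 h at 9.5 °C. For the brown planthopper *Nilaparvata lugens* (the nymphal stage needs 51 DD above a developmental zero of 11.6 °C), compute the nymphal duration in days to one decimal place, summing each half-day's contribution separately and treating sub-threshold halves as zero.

14.4 days

Day half: max(0, 18.7 − 11.6) × 0.5 = 7.1 × 0.5 = 3.55 DD.
Night half: max(0, 9.5 − 11.6) × 0.5 = 0.0 × 0.5 = 0.00 DD.
Per 24 h: 3.55 DD/day.
Duration = 51 / 3.55 = 14.366 ≈ 14.4 days.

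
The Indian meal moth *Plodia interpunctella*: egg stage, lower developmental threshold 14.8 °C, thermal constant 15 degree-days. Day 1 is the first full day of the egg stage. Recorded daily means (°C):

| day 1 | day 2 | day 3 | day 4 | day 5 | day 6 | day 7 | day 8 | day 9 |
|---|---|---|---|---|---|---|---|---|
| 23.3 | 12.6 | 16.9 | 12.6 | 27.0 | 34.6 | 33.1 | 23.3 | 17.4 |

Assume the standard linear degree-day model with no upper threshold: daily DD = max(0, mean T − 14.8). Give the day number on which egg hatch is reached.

Daily DD above 14.8 °C: 8.5, 0.0, 2.1, 0.0, 12.2, 19.8, 18.3, 8.5, 2.6.
Cumulative: 8.5, 8.5, 10.6, 10.6, 22.8, 42.6, 60.9, 69.4, 72.0.
The total first reaches 15 DD on day 5.

day 5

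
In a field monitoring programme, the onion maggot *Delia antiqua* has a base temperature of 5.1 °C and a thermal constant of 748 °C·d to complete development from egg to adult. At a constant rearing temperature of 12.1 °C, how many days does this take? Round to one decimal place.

Daily accumulation = 12.1 − 5.1 = 7.0 DD/day.
Duration = 748 / 7.0 = 106.857 ≈ 106.9 days.

106.9 days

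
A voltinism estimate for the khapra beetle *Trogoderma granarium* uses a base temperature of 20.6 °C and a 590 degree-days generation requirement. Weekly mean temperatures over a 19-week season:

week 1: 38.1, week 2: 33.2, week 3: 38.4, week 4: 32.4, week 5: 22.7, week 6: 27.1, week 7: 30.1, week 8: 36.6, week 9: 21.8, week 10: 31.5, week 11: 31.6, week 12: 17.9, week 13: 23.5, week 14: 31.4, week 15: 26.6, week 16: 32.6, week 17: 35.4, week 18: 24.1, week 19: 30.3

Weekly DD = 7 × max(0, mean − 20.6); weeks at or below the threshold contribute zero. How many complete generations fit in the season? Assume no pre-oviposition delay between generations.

2 generations

Weekly DD (7 × max(0, T̄ − 20.6)): 122.5, 88.2, 124.6, 82.6, 14.7, 45.5, 66.5, 112.0, 8.4, 76.3, 77.0, 0.0, 20.3, 75.6, 42.0, 84.0, 103.6, 24.5, 67.9.
Season total = 1236.2 DD.
Complete generations = ⌊1236.2 / 590⌋ = 2.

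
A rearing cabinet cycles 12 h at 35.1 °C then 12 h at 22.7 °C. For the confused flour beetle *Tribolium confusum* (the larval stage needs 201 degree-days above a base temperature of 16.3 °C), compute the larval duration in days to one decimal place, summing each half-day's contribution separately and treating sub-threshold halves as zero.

Day half: max(0, 35.1 − 16.3) × 0.5 = 18.8 × 0.5 = 9.40 DD.
Night half: max(0, 22.7 − 16.3) × 0.5 = 6.4 × 0.5 = 3.20 DD.
Per 24 h: 12.60 DD/day.
Duration = 201 / 12.60 = 15.952 ≈ 16.0 days.

16.0 days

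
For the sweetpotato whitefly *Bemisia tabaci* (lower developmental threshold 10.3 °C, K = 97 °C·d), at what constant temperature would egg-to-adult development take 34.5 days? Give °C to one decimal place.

13.1 °C

Required daily accumulation = 97 / 34.5 = 2.812 DD/day.
T = T_base + 2.812 = 10.3 + 2.812 = 13.112 ≈ 13.1 °C.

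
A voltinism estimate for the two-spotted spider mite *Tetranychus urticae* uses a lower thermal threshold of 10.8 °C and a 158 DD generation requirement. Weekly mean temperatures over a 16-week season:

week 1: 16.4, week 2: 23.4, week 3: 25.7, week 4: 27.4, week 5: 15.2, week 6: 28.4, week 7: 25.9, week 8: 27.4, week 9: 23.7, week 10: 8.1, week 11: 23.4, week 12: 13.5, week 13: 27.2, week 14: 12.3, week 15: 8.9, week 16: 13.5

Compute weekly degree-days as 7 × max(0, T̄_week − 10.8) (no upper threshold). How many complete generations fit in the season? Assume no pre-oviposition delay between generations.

Weekly DD (7 × max(0, T̄ − 10.8)): 39.2, 88.2, 104.3, 116.2, 30.8, 123.2, 105.7, 116.2, 90.3, 0.0, 88.2, 18.9, 114.8, 10.5, 0.0, 18.9.
Season total = 1065.4 DD.
Complete generations = ⌊1065.4 / 158⌋ = 6.

6 generations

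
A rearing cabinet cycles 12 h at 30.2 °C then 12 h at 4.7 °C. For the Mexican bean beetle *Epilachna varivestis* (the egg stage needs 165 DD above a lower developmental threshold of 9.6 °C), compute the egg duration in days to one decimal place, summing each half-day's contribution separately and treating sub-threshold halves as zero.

Day half: max(0, 30.2 − 9.6) × 0.5 = 20.6 × 0.5 = 10.30 DD.
Night half: max(0, 4.7 − 9.6) × 0.5 = 0.0 × 0.5 = 0.00 DD.
Per 24 h: 10.30 DD/day.
Duration = 165 / 10.30 = 16.019 ≈ 16.0 days.

16.0 days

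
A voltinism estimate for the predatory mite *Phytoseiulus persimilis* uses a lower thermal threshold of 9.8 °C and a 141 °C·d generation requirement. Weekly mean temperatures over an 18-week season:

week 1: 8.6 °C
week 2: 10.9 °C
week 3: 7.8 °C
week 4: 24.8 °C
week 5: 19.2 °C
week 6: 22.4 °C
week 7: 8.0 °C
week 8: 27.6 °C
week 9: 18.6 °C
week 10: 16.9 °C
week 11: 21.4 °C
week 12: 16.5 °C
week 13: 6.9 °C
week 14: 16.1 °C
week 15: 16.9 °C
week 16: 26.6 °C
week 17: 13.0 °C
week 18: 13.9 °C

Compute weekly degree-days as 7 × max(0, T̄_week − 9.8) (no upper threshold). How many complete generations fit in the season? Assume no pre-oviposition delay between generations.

Weekly DD (7 × max(0, T̄ − 9.8)): 0.0, 7.7, 0.0, 105.0, 65.8, 88.2, 0.0, 124.6, 61.6, 49.7, 81.2, 46.9, 0.0, 44.1, 49.7, 117.6, 22.4, 28.7.
Season total = 893.2 DD.
Complete generations = ⌊893.2 / 141⌋ = 6.

6 generations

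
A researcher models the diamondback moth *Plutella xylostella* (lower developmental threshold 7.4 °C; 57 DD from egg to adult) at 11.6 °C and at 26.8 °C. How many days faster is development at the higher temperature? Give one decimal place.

At 11.6 °C: 57 / (11.6 − 7.4) = 57 / 4.2 = 13.571 d.
At 26.8 °C: 57 / (26.8 − 7.4) = 57 / 19.4 = 2.938 d.
Difference = |13.571 − 2.938| = 10.633 ≈ 10.6 days.

10.6 days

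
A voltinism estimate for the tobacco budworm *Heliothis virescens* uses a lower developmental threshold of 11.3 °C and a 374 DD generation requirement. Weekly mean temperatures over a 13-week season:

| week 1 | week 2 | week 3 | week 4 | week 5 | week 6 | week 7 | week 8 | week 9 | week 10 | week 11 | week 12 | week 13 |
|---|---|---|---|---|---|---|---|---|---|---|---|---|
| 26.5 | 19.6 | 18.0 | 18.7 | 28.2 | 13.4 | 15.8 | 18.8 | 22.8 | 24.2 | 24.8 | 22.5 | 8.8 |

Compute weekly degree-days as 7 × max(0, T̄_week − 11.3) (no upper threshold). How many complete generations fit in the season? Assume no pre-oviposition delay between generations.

Weekly DD (7 × max(0, T̄ − 11.3)): 106.4, 58.1, 46.9, 51.8, 118.3, 14.7, 31.5, 52.5, 80.5, 90.3, 94.5, 78.4, 0.0.
Season total = 823.9 DD.
Complete generations = ⌊823.9 / 374⌋ = 2.

2 generations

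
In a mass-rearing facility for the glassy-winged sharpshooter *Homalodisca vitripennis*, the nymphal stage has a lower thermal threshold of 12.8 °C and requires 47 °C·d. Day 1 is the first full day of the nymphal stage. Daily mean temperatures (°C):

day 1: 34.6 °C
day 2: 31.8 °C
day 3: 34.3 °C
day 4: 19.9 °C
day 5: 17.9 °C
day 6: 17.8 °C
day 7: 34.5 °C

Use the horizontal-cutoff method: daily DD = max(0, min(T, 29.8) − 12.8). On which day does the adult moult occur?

Daily DD above 12.8 °C (capped at 17.0): 17.0, 17.0, 17.0, 7.1, 5.1, 5.0, 17.0.
Cumulative: 17.0, 34.0, 51.0, 58.1, 63.2, 68.2, 85.2.
The total first reaches 47 DD on day 3.

day 3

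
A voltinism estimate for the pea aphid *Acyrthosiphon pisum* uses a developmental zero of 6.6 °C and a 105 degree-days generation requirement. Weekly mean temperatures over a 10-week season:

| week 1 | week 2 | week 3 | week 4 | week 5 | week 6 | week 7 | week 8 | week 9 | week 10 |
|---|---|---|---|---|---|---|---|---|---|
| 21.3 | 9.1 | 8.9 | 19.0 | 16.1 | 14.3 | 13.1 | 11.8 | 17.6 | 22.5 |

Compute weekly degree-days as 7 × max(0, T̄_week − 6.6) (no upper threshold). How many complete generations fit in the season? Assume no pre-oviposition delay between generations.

Weekly DD (7 × max(0, T̄ − 6.6)): 102.9, 17.5, 16.1, 86.8, 66.5, 53.9, 45.5, 36.4, 77.0, 111.3.
Season total = 613.9 DD.
Complete generations = ⌊613.9 / 105⌋ = 5.

5 generations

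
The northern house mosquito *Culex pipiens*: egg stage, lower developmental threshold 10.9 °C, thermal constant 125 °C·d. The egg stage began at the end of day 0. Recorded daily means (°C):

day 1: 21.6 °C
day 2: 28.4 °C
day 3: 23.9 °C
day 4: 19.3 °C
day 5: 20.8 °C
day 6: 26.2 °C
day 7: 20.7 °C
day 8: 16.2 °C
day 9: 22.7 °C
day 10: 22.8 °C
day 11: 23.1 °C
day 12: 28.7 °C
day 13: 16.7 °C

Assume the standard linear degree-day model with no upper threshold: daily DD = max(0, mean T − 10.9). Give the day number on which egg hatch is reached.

Daily DD above 10.9 °C: 10.7, 17.5, 13.0, 8.4, 9.9, 15.3, 9.8, 5.3, 11.8, 11.9, 12.2, 17.8, 5.8.
Cumulative: 10.7, 28.2, 41.2, 49.6, 59.5, 74.8, 84.6, 89.9, 101.7, 113.6, 125.8, 143.6, 149.4.
The total first reaches 125 DD on day 11.

day 11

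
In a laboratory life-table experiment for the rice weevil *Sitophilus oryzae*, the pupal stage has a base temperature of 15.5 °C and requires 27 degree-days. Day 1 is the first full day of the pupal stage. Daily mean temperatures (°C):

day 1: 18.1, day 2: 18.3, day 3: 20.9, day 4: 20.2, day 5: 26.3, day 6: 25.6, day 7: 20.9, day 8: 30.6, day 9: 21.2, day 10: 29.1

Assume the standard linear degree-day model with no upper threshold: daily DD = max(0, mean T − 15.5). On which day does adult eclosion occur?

Daily DD above 15.5 °C: 2.6, 2.8, 5.4, 4.7, 10.8, 10.1, 5.4, 15.1, 5.7, 13.6.
Cumulative: 2.6, 5.4, 10.8, 15.5, 26.3, 36.4, 41.8, 56.9, 62.6, 76.2.
The total first reaches 27 DD on day 6.

day 6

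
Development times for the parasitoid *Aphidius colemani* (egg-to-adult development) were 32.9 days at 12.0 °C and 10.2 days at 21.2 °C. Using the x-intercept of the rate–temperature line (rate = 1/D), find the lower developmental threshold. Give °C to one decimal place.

7.9 °C

Under the model K = D·(T − T_b), so D₁·(T₁ − T_b) = D₂·(T₂ − T_b).
32.9·(12.0 − T_b) = 10.2·(21.2 − T_b)
T_b = (32.9·12.0 − 10.2·21.2) / (32.9 − 10.2) = 178.56 / 22.7 = 7.866 °C ≈ 7.9 °C.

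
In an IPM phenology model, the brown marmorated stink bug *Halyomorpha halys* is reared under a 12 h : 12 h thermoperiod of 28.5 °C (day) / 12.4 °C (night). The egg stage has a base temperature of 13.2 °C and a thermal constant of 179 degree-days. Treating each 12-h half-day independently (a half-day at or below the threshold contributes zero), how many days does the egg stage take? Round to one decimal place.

Day half: max(0, 28.5 − 13.2) × 0.5 = 15.3 × 0.5 = 7.65 DD.
Night half: max(0, 12.4 − 13.2) × 0.5 = 0.0 × 0.5 = 0.00 DD.
Per 24 h: 7.65 DD/day.
Duration = 179 / 7.65 = 23.399 ≈ 23.4 days.

23.4 days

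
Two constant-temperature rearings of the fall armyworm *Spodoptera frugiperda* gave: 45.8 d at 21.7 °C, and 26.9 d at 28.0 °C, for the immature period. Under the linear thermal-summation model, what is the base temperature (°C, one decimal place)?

12.7 °C

Equal thermal constants: D₁(T₁ − T_b) = D₂(T₂ − T_b).
45.8·(21.7 − T_b) = 26.9·(28.0 − T_b)
T_b = (45.8·21.7 − 26.9·28.0) / (45.8 − 26.9) = 240.66 / 18.9 = 12.733 °C ≈ 12.7 °C.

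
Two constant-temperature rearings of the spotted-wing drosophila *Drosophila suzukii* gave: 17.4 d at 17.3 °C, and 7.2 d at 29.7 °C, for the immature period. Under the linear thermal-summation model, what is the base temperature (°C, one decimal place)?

8.5 °C

Equal thermal constants: D₁(T₁ − T_b) = D₂(T₂ − T_b).
17.4·(17.3 − T_b) = 7.2·(29.7 − T_b)
T_b = (17.4·17.3 − 7.2·29.7) / (17.4 − 7.2) = 87.18 / 10.2 = 8.547 °C ≈ 8.5 °C.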